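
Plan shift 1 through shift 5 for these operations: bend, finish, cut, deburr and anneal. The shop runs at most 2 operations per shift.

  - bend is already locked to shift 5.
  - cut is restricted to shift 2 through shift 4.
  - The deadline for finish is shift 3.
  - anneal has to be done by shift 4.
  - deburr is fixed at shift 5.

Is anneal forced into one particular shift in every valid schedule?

anneal can be shift 1 (e.g. bend in shift 5, finish in shift 1, deburr in shift 5, cut in shift 2, anneal in shift 1) or shift 2 (e.g. cut in shift 2; bend in shift 5; finish in shift 1; anneal in shift 2; deburr in shift 5).

No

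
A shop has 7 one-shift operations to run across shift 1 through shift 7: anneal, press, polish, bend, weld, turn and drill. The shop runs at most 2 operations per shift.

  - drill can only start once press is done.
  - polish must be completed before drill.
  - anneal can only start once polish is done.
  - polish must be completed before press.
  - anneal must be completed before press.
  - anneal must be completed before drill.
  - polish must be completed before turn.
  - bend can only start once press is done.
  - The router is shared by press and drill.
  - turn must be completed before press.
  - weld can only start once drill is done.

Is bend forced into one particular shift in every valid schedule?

bend can be shift 4 (e.g. bend=shift 4; turn=shift 2; weld=shift 5; polish=shift 1; press=shift 3; drill=shift 4; anneal=shift 2) or shift 5 (e.g. polish=shift 1; press=shift 3; anneal=shift 2; turn=shift 2; weld=shift 5; drill=shift 4; bend=shift 5).

No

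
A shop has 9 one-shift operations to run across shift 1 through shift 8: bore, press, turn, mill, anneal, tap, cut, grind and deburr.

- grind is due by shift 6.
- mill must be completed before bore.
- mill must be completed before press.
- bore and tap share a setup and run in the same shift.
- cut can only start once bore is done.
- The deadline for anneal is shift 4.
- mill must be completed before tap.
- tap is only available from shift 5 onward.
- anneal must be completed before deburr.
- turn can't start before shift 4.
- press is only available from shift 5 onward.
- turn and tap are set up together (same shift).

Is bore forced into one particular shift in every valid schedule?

bore can be shift 5 (e.g. tap=shift 5; turn=shift 5; bore=shift 5; anneal=shift 1; deburr=shift 2; grind=shift 1; mill=shift 1; cut=shift 6; press=shift 5) or shift 6 (e.g. grind=shift 1, deburr=shift 2, mill=shift 1, cut=shift 7, tap=shift 6, turn=shift 6, press=shift 5, anneal=shift 1, bore=shift 6).

No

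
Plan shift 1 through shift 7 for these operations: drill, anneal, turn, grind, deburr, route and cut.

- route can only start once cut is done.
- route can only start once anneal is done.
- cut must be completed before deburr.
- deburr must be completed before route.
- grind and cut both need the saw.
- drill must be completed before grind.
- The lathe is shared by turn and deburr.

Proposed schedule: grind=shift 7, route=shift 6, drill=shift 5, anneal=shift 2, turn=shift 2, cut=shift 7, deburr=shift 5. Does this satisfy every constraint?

Invalid. grind and cut both need the saw.

grind and cut both need the saw — violated.
drill must be completed before grind — holds.
route can only start once anneal is done — holds.
deburr must be completed before route — holds.
route can only start once cut is done — violated.
The lathe is shared by turn and deburr — holds.
cut must be completed before deburr — violated.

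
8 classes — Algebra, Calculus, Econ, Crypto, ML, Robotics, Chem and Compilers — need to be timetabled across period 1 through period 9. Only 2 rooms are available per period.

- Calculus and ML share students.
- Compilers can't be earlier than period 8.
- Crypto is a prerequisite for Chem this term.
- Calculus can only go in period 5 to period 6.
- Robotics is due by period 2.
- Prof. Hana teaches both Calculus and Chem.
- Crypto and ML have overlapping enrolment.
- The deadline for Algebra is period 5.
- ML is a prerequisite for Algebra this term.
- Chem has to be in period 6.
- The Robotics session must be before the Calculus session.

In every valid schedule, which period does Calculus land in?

period 5

Calculus's window is period 5–period 6.
Chem is fixed at period 6, and Calculus can't share a period with Chem.
So Calculus must be period 5.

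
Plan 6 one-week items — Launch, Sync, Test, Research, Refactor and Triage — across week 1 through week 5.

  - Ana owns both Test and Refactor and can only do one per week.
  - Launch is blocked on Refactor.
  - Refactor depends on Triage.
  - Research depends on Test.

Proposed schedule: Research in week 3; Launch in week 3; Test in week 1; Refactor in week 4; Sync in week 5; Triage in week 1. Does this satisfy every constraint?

Launch is blocked on Refactor — violated.
Research depends on Test — holds.
Refactor depends on Triage — holds.
Ana owns both Test and Refactor and can only do one per week — holds.

Invalid. Launch is blocked on Refactor.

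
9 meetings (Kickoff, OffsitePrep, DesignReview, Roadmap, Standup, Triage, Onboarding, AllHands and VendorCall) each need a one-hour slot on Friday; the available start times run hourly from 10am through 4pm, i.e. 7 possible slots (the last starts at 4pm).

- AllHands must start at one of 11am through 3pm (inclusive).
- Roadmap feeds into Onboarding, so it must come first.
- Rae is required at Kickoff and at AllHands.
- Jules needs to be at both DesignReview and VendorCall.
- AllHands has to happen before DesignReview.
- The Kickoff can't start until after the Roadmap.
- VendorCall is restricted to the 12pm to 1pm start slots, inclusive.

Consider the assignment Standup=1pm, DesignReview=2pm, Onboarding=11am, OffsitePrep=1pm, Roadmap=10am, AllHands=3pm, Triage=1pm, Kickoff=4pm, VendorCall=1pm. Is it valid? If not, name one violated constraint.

No. AllHands has to happen before DesignReview is not satisfied.

The Kickoff can't start until after the Roadmap — holds.
Roadmap feeds into Onboarding, so it must come first — holds.
AllHands has to happen before DesignReview — violated.
VendorCall is restricted to the 12pm to 1pm start slots, inclusive — holds.
Rae is required at Kickoff and at AllHands — holds.
AllHands must start at one of 11am through 3pm (inclusive) — holds.
Jules needs to be at both DesignReview and VendorCall — holds.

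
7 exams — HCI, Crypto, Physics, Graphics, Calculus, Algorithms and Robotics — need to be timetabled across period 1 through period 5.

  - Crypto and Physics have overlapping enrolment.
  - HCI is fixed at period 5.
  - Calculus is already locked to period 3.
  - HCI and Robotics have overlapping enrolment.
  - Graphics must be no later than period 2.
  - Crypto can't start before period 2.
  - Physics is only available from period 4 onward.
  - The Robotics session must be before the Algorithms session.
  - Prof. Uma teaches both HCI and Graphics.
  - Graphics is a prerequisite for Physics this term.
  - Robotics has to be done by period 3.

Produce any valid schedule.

Robotics in period 1; Calculus in period 3; Crypto in period 2; Algorithms in period 2; HCI in period 5; Graphics in period 1; Physics in period 4

Checking: Graphics(period 1) before Physics(period 4); Robotics(period 1) before Algorithms(period 2); Crypto(period 2) != Physics(period 4); HCI(period 5) != Robotics(period 1); HCI(period 5) != Graphics(period 1); Physics=period 4 in [period 4,period 5]; Crypto=period 2 in [period 2,period 5]; HCI=period 5 in [period 5,period 5]; Robotics=period 1 in [period 1,period 3]; Calculus=period 3 in [period 3,period 3]; Graphics=period 1 in [period 1,period 2].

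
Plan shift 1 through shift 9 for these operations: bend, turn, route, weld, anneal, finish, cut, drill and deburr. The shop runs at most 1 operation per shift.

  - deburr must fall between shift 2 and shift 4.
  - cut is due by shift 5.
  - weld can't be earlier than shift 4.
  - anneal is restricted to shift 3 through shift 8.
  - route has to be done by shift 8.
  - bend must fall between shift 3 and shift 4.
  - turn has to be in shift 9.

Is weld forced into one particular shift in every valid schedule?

weld can be shift 4 (e.g. route -> shift 6; bend -> shift 3; weld -> shift 4; finish -> shift 7; drill -> shift 8; deburr -> shift 2; turn -> shift 9; anneal -> shift 5; cut -> shift 1) or shift 5 (e.g. cut=shift 1; drill=shift 8; turn=shift 9; deburr=shift 2; route=shift 6; finish=shift 7; bend=shift 3; anneal=shift 4; weld=shift 5).

No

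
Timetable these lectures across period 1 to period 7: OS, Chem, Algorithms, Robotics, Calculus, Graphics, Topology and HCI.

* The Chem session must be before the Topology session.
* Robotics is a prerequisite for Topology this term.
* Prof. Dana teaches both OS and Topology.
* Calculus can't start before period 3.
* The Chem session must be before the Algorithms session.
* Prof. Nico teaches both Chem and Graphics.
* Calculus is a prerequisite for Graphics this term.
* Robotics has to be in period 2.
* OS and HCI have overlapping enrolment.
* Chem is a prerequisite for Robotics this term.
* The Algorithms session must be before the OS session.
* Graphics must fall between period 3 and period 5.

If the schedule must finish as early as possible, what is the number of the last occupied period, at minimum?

The precedence chain requires at least 3 distinct periods.
Propagating the time windows through the other constraints, Graphics can't land before period 4, so the schedule must run through at least period 4.
4 works (last occupied period: period 4): for example OS in period 4; HCI in period 1; Calculus in period 3; Algorithms in period 2; Chem in period 1; Topology in period 3; Graphics in period 4; Robotics in period 2.

period 4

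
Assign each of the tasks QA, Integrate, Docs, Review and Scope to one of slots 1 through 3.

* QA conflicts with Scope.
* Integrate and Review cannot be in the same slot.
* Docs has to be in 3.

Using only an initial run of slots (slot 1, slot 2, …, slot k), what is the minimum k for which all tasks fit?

3

Docs can't be placed before 3, so the schedule must run through at least slot 3.
3 works (last occupied slot: 3): for example QA=1, Review=2, Scope=2, Docs=3, Integrate=1.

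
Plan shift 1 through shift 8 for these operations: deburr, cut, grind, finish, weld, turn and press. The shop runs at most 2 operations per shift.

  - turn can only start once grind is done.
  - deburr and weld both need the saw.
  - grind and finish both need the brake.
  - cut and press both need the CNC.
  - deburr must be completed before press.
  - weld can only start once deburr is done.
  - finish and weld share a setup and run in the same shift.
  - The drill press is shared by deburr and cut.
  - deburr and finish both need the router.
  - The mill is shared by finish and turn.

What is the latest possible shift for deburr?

shift 6

Downstream work caps deburr at shift 7.
deburr at shift 6 is achievable: press in shift 8; finish in shift 7; weld in shift 7; turn in shift 2; deburr in shift 6; grind in shift 1; cut in shift 1.
Nothing later works — the conflict and capacity constraints rule out every shift after shift 6.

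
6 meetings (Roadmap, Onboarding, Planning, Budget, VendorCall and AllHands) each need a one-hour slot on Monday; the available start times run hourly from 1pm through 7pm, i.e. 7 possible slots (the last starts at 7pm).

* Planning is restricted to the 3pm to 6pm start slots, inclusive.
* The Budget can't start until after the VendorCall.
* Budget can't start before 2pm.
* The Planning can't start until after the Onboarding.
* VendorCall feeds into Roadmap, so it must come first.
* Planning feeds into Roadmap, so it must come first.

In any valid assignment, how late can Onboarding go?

Downstream work caps Onboarding at 5pm.
Onboarding at 5pm is achievable: Onboarding -> 5pm, VendorCall -> 1pm, Planning -> 6pm, Roadmap -> 7pm, AllHands -> 1pm, Budget -> 2pm.

5pm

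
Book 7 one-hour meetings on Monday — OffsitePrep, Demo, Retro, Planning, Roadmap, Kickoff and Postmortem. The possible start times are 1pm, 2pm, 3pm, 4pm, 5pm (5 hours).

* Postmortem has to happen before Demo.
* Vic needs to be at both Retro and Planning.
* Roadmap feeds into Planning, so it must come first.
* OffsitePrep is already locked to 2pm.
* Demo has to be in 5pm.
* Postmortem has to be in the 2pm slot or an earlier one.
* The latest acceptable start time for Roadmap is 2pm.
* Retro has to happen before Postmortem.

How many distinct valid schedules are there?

Splitting on Planning: it can be 2pm (5), 3pm (10), 4pm (10), 5pm (10). Listing each branch's schedules as (OffsitePrep, Demo, Retro, Roadmap, Kickoff, Postmortem):
Planning=2pm: (2pm,5pm,1pm,1pm,1pm,2pm) (2pm,5pm,1pm,1pm,2pm,2pm) (2pm,5pm,1pm,1pm,3pm,2pm) (2pm,5pm,1pm,1pm,4pm,2pm) (2pm,5pm,1pm,1pm,5pm,2pm) — 5.
Planning=3pm: (2pm,5pm,1pm,1pm,1pm,2pm) (2pm,5pm,1pm,1pm,2pm,2pm) (2pm,5pm,1pm,1pm,3pm,2pm) (2pm,5pm,1pm,1pm,4pm,2pm) (2pm,5pm,1pm,1pm,5pm,2pm) (2pm,5pm,1pm,2pm,1pm,2pm) (2pm,5pm,1pm,2pm,2pm,2pm) (2pm,5pm,1pm,2pm,3pm,2pm) (2pm,5pm,1pm,2pm,4pm,2pm) (2pm,5pm,1pm,2pm,5pm,2pm) — 10.
Planning=4pm: (2pm,5pm,1pm,1pm,1pm,2pm) (2pm,5pm,1pm,1pm,2pm,2pm) (2pm,5pm,1pm,1pm,3pm,2pm) (2pm,5pm,1pm,1pm,4pm,2pm) (2pm,5pm,1pm,1pm,5pm,2pm) (2pm,5pm,1pm,2pm,1pm,2pm) (2pm,5pm,1pm,2pm,2pm,2pm) (2pm,5pm,1pm,2pm,3pm,2pm) (2pm,5pm,1pm,2pm,4pm,2pm) (2pm,5pm,1pm,2pm,5pm,2pm) — 10.
Planning=5pm: (2pm,5pm,1pm,1pm,1pm,2pm) (2pm,5pm,1pm,1pm,2pm,2pm) (2pm,5pm,1pm,1pm,3pm,2pm) (2pm,5pm,1pm,1pm,4pm,2pm) (2pm,5pm,1pm,1pm,5pm,2pm) (2pm,5pm,1pm,2pm,1pm,2pm) (2pm,5pm,1pm,2pm,2pm,2pm) (2pm,5pm,1pm,2pm,3pm,2pm) (2pm,5pm,1pm,2pm,4pm,2pm) (2pm,5pm,1pm,2pm,5pm,2pm) — 10.
Summing: 5 + 10 + 10 + 10 = 35.

35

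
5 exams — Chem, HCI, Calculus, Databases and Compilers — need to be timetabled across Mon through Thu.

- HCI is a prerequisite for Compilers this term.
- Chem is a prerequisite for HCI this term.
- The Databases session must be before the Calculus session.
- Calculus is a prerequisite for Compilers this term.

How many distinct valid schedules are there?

10

Splitting on Chem: it can be Mon (7), Tue (3). Listing each branch's schedules as (HCI, Calculus, Databases, Compilers):
Chem=Mon: (Tue,Tue,Mon,Wed) (Tue,Tue,Mon,Thu) (Tue,Wed,Mon,Thu) (Tue,Wed,Tue,Thu) (Wed,Tue,Mon,Thu) (Wed,Wed,Mon,Thu) (Wed,Wed,Tue,Thu) — 7.
Chem=Tue: (Wed,Tue,Mon,Thu) (Wed,Wed,Mon,Thu) (Wed,Wed,Tue,Thu) — 3.
Summing: 7 + 3 = 10.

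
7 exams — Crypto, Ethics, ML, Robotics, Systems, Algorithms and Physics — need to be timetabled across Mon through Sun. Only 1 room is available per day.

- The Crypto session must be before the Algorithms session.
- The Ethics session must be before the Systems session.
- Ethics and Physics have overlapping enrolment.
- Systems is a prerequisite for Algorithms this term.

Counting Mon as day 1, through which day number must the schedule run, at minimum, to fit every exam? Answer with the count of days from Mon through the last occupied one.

The precedence chain requires at least 3 distinct days.
With at most 1 per day and 7 exams, at least 7 days are needed.
7 works (last occupied day: Sun): for example ML -> Fri, Algorithms -> Thu, Physics -> Sun, Systems -> Tue, Crypto -> Wed, Ethics -> Mon, Robotics -> Sat.

7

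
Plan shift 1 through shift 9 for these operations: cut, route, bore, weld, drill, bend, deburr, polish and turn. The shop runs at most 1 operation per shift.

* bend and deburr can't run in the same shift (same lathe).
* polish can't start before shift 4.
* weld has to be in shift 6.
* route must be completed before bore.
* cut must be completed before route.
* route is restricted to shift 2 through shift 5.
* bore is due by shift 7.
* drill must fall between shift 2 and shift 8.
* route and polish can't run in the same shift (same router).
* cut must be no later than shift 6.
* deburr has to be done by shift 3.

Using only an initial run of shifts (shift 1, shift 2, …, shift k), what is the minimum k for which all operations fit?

The precedence chain requires at least 3 distinct shifts.
With at most 1 per shift and 9 operations, at least 9 shifts are needed.
weld can't be placed before shift 6, so the schedule must run through at least shift 6.
9 works (last occupied shift: shift 9): for example turn=shift 9; deburr=shift 1; bend=shift 8; weld=shift 6; route=shift 3; polish=shift 4; cut=shift 2; drill=shift 7; bore=shift 5.

9 shifts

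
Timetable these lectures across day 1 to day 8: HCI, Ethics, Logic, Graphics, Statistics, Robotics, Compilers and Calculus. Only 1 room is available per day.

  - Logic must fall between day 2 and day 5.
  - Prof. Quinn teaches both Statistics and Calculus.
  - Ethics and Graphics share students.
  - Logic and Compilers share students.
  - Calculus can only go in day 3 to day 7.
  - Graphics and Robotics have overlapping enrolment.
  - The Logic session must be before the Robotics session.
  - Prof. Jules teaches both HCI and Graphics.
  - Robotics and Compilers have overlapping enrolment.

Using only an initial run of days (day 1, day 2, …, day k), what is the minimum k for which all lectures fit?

The precedence chain requires at least 2 distinct days.
With at most 1 per day and 8 lectures, at least 8 days are needed.
Calculus can't be placed before day 3, so the schedule must run through at least day 3.
8 works (last occupied day: day 8): for example Robotics -> day 4; Compilers -> day 8; Logic -> day 2; Graphics -> day 6; Statistics -> day 7; Calculus -> day 3; HCI -> day 1; Ethics -> day 5.

8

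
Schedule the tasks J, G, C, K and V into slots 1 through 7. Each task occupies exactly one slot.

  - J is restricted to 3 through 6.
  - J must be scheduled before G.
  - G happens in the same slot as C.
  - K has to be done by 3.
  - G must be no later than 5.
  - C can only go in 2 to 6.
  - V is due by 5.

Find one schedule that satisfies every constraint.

K=1; G=4; J=3; V=1; C=4

Checking: J(3) before G(4); G = C = 4; J=3 in [3,6]; G=4 in [1,5]; K=1 in [1,3]; C=4 in [2,6]; V=1 in [1,5].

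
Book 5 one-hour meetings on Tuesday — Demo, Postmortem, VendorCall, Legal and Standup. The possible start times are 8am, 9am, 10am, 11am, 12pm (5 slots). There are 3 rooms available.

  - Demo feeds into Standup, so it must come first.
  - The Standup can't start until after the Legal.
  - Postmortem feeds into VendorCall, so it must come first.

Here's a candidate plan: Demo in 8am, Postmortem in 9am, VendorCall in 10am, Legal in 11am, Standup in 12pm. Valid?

The Standup can't start until after the Legal — holds.
Postmortem feeds into VendorCall, so it must come first — holds.
There are 3 rooms available — holds.
Demo feeds into Standup, so it must come first — holds.

Valid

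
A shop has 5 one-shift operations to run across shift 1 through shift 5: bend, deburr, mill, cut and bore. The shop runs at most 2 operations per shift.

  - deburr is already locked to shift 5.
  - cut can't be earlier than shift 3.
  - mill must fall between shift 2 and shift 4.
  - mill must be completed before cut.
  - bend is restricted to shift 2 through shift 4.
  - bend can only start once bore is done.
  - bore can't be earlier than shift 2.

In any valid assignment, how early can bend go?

Bend is available from shift 2; precedence pushes bend to at least shift 3; bend's own window allows nothing later than shift 4.
bend at shift 3 is achievable: bend in shift 3, bore in shift 2, deburr in shift 5, mill in shift 2, cut in shift 3.

shift 3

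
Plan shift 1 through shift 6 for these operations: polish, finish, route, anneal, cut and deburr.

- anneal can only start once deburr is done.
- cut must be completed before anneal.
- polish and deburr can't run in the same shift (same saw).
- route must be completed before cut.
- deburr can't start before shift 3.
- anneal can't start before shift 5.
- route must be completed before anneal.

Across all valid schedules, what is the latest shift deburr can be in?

shift 5

Deburr is available from shift 3; downstream work caps deburr at shift 5.
deburr at shift 5 is achievable: polish -> shift 1, anneal -> shift 6, cut -> shift 2, finish -> shift 1, route -> shift 1, deburr -> shift 5.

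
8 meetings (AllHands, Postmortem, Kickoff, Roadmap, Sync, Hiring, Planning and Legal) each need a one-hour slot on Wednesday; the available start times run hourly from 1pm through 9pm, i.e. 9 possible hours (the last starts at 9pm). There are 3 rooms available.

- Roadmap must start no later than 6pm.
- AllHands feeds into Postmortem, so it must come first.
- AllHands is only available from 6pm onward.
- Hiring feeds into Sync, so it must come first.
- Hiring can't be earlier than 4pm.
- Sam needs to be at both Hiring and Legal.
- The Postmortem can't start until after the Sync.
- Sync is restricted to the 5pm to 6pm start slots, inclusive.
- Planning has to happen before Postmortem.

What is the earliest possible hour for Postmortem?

Precedence pushes Postmortem to at least 7pm.
Postmortem at 7pm is achievable: Sync -> 5pm, Planning -> 1pm, Roadmap -> 1pm, AllHands -> 6pm, Kickoff -> 1pm, Postmortem -> 7pm, Legal -> 2pm, Hiring -> 4pm.

7pm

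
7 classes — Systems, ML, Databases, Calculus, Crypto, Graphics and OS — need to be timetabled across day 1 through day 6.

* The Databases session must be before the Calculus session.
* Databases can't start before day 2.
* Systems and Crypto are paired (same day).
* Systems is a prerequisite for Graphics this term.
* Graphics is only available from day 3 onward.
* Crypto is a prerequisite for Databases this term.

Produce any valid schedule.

Graphics=day 3, OS=day 1, Systems=day 1, Calculus=day 3, Crypto=day 1, ML=day 1, Databases=day 2

Checking: Crypto(day 1) before Databases(day 2); Systems(day 1) before Graphics(day 3); Databases(day 2) before Calculus(day 3); Systems = Crypto = day 1; Graphics=day 3 in [day 3,day 6]; Databases=day 2 in [day 2,day 6].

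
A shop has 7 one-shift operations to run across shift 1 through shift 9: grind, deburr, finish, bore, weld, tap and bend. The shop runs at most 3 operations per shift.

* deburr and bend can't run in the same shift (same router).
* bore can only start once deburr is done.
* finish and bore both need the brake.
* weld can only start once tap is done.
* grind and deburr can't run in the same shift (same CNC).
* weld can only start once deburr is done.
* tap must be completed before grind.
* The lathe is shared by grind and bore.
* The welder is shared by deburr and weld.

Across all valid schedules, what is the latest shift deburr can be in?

Downstream work caps deburr at shift 8.
deburr at shift 8 is achievable: deburr in shift 8; finish in shift 1; bend in shift 1; weld in shift 9; bore in shift 9; tap in shift 1; grind in shift 2.

shift 8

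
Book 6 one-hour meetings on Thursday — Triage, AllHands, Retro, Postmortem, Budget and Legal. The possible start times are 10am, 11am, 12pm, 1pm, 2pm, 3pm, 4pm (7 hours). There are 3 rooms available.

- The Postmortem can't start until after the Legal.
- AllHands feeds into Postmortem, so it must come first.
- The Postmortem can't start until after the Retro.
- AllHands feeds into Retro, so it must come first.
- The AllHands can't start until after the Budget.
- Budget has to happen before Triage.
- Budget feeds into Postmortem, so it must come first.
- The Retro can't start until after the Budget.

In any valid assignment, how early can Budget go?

10am

Downstream work caps Budget at 1pm.
Budget at 10am is achievable: Retro -> 12pm, Triage -> 11am, Budget -> 10am, Legal -> 10am, AllHands -> 11am, Postmortem -> 1pm.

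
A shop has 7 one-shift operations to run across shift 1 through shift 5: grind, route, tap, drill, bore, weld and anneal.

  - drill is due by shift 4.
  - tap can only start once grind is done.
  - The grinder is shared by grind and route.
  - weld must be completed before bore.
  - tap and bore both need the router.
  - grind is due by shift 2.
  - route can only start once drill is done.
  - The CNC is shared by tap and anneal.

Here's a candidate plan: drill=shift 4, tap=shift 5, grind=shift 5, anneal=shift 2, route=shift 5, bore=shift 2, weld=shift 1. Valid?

Invalid. grind is due by shift 2.

weld must be completed before bore — holds.
drill is due by shift 4 — holds.
tap can only start once grind is done — violated.
The grinder is shared by grind and route — violated.
tap and bore both need the router — holds.
route can only start once drill is done — holds.
grind is due by shift 2 — violated.
The CNC is shared by tap and anneal — holds.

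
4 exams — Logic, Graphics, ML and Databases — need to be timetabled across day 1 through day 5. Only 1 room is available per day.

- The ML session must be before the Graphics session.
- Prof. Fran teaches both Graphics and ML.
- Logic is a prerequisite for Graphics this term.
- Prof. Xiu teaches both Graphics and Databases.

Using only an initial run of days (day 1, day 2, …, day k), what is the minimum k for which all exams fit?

The precedence chain requires at least 2 distinct days.
With at most 1 per day and 4 exams, at least 4 days are needed.
4 works (last occupied day: day 4): for example Databases=day 4; ML=day 2; Graphics=day 3; Logic=day 1.

4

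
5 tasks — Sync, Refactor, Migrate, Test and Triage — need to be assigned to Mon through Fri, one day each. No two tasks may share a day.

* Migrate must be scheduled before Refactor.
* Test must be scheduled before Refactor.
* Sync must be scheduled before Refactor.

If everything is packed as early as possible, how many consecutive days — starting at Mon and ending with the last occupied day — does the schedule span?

The precedence chain requires at least 2 distinct days.
With at most 1 per day and 5 tasks, at least 5 days are needed.
5 works (last occupied day: Fri): for example Test -> Wed, Triage -> Fri, Sync -> Mon, Migrate -> Tue, Refactor -> Thu.

5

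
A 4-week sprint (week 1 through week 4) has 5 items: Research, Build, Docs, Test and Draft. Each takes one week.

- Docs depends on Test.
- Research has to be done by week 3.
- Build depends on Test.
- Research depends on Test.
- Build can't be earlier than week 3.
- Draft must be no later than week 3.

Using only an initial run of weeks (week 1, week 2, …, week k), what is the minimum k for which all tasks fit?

3

The precedence chain requires at least 2 distinct weeks.
Build can't be placed before week 3, so the schedule must run through at least week 3.
3 works (last occupied week: week 3): for example Research -> week 2; Draft -> week 1; Test -> week 1; Build -> week 3; Docs -> week 2.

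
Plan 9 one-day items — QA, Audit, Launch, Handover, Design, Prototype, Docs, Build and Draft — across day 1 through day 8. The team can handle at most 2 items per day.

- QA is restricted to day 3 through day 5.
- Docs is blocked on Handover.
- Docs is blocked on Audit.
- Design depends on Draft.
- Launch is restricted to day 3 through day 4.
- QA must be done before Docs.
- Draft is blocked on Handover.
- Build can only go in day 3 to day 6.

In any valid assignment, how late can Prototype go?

day 8

Prototype at day 8 is achievable: Prototype -> day 8, Build -> day 4, Launch -> day 3, Handover -> day 1, Audit -> day 1, Docs -> day 4, Design -> day 5, Draft -> day 2, QA -> day 3.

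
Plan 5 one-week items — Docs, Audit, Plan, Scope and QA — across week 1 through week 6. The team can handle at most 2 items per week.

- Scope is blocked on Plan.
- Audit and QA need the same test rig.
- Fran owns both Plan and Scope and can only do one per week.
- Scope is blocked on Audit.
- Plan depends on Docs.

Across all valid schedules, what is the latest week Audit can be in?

week 5

Downstream work caps Audit at week 5.
Audit at week 5 is achievable: Docs in week 1, QA in week 1, Scope in week 6, Plan in week 2, Audit in week 5.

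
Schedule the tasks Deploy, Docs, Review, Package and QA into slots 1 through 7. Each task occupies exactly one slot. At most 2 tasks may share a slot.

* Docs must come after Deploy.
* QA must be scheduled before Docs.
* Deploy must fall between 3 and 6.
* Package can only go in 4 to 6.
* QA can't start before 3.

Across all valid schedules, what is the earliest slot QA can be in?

QA is available from 3; downstream work caps QA at 6.
QA at 3 is achievable: Review=1, Deploy=3, QA=3, Package=4, Docs=4.

3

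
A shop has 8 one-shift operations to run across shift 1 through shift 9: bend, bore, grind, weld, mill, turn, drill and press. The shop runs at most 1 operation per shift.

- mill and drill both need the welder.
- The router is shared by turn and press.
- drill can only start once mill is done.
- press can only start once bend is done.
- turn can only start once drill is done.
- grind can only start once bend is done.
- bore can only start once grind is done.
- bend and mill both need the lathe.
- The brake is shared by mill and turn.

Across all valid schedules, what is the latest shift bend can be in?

Downstream work caps bend at shift 7.
bend at shift 6 is achievable: turn=shift 3, bore=shift 8, grind=shift 7, weld=shift 4, mill=shift 1, bend=shift 6, press=shift 9, drill=shift 2.
Nothing later works — the conflict and capacity constraints rule out every shift after shift 6.

shift 6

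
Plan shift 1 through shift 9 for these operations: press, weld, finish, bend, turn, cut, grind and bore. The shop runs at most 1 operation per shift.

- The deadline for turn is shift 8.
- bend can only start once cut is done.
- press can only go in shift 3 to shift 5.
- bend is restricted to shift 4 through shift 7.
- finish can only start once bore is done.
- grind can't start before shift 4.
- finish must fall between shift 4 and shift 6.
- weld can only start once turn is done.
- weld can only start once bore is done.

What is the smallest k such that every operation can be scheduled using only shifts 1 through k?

The precedence chain requires at least 2 distinct shifts.
With at most 1 per shift and 8 operations, at least 8 shifts are needed.
finish can't be placed before shift 4, so the schedule must run through at least shift 4.
8 works (last occupied shift: shift 8): for example cut -> shift 2; finish -> shift 4; turn -> shift 7; weld -> shift 8; bend -> shift 5; grind -> shift 6; press -> shift 3; bore -> shift 1.

8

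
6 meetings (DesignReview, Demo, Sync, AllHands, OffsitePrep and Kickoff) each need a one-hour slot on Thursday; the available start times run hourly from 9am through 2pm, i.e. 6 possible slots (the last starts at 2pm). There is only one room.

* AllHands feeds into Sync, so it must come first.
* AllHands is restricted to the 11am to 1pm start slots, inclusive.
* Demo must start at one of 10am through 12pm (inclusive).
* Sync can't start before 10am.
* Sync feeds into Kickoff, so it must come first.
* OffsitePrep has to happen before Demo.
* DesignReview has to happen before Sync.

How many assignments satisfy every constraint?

Splitting on DesignReview: it can be 9am (2), 10am (2), 11am (1), 12pm (1). Listing each branch's schedules as (Demo, Sync, AllHands, OffsitePrep, Kickoff):
DesignReview=9am: (11am,1pm,12pm,10am,2pm) (12pm,1pm,11am,10am,2pm) — 2.
DesignReview=10am: (11am,1pm,12pm,9am,2pm) (12pm,1pm,11am,9am,2pm) — 2.
DesignReview=11am: (10am,1pm,12pm,9am,2pm) — 1.
DesignReview=12pm: (10am,1pm,11am,9am,2pm) — 1.
Summing: 2 + 2 + 1 + 1 = 6.

6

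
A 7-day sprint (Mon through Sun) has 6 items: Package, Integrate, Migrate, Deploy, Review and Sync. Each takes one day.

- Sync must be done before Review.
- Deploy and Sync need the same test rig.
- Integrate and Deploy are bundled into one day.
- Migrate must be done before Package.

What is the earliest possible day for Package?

Precedence pushes Package to at least Tue.
Package at Tue is achievable: Package=Tue, Review=Tue, Migrate=Mon, Integrate=Tue, Deploy=Tue, Sync=Mon.

Tue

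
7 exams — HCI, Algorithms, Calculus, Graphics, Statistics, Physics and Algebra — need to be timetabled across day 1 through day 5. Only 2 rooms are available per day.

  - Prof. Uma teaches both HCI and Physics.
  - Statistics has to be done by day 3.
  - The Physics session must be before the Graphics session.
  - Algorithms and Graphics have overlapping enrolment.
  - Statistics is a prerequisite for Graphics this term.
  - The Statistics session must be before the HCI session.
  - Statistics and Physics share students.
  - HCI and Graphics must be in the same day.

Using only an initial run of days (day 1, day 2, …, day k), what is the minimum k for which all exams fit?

4 days

The precedence chain requires at least 2 distinct days.
With at most 2 per day and 7 exams, at least 4 days are needed.
4 works (last occupied day: day 4): for example Algebra=day 4, Graphics=day 3, HCI=day 3, Physics=day 2, Statistics=day 1, Calculus=day 2, Algorithms=day 1.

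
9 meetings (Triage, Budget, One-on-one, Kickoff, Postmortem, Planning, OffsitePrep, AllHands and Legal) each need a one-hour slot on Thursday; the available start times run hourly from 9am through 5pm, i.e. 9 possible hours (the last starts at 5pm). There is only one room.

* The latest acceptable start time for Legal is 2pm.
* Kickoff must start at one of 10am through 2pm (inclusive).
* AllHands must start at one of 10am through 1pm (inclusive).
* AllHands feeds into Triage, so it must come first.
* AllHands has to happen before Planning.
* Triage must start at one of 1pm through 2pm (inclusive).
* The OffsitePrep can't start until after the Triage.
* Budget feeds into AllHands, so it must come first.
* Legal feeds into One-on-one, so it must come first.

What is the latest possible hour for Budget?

Downstream work caps Budget at 12pm.
Budget at 12pm is achievable: One-on-one in 11am; Postmortem in 5pm; OffsitePrep in 4pm; Legal in 9am; Kickoff in 10am; Triage in 2pm; Planning in 3pm; Budget in 12pm; AllHands in 1pm.

12pm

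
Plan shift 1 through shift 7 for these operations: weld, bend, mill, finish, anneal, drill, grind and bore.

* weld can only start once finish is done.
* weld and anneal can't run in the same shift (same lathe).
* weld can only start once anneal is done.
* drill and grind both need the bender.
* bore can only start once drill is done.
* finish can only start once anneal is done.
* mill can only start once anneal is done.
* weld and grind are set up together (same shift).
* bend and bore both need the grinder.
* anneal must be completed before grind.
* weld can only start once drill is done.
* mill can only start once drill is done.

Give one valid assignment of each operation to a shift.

drill=shift 1, weld=shift 3, grind=shift 3, bore=shift 2, mill=shift 2, finish=shift 2, bend=shift 1, anneal=shift 1

Checking: drill(shift 1) before bore(shift 2); finish(shift 2) before weld(shift 3); anneal(shift 1) before mill(shift 2); anneal(shift 1) before finish(shift 2); anneal(shift 1) before grind(shift 3); anneal(shift 1) before weld(shift 3); drill(shift 1) before weld(shift 3); drill(shift 1) before mill(shift 2); drill(shift 1) != grind(shift 3); bend(shift 1) != bore(shift 2); weld(shift 3) != anneal(shift 1); weld = grind = shift 3.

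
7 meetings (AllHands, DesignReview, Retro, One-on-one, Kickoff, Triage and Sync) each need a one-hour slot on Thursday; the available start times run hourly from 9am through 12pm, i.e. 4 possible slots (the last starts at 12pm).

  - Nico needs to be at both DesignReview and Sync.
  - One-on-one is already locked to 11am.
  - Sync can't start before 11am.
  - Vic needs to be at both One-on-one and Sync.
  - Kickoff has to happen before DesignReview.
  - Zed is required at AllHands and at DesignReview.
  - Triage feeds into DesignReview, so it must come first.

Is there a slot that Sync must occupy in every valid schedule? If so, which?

12pm

Sync's window is 11am–12pm.
One-on-one is fixed at 11am, and Sync can't share a slot with One-on-one.
So Sync must be 12pm.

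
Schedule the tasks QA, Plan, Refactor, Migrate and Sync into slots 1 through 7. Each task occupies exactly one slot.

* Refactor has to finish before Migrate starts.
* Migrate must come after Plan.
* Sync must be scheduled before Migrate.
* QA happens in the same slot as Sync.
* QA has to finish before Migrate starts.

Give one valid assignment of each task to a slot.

Migrate in 2; Sync in 1; Refactor in 1; QA in 1; Plan in 1

Checking: Sync(1) before Migrate(2); Plan(1) before Migrate(2); QA(1) before Migrate(2); Refactor(1) before Migrate(2); QA = Sync = 1.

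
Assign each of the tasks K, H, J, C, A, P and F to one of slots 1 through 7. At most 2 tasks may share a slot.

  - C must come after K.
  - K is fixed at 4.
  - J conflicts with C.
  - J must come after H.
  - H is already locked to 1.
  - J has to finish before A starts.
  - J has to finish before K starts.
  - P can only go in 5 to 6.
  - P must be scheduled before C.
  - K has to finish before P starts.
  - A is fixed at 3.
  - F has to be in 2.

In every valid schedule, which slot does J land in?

H is fixed at 1 and must come before J, so J is at least 2.
A is fixed at 3 and must come after J, so J is at most 2.
So J must be 2.

2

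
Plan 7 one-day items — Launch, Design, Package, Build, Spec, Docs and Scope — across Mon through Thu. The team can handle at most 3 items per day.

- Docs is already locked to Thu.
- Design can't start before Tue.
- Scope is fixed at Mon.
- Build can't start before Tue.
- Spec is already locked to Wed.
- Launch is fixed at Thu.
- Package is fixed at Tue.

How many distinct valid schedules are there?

Splitting on Design: it can be Tue (3), Wed (3), Thu (2). Listing each branch's schedules as (Launch, Package, Build, Spec, Docs, Scope):
Design=Tue: (Thu,Tue,Tue,Wed,Thu,Mon) (Thu,Tue,Wed,Wed,Thu,Mon) (Thu,Tue,Thu,Wed,Thu,Mon) — 3.
Design=Wed: (Thu,Tue,Tue,Wed,Thu,Mon) (Thu,Tue,Wed,Wed,Thu,Mon) (Thu,Tue,Thu,Wed,Thu,Mon) — 3.
Design=Thu: (Thu,Tue,Tue,Wed,Thu,Mon) (Thu,Tue,Wed,Wed,Thu,Mon) — 2.
Summing: 3 + 3 + 2 = 8.

8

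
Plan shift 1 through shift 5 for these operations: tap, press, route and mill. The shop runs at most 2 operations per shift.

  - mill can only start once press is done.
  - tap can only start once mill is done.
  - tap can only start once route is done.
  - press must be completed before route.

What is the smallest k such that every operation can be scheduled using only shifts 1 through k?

3

The precedence chain requires at least 3 distinct shifts.
With at most 2 per shift and 4 operations, at least 2 shifts are needed.
3 works (last occupied shift: shift 3): for example mill=shift 2, route=shift 2, tap=shift 3, press=shift 1.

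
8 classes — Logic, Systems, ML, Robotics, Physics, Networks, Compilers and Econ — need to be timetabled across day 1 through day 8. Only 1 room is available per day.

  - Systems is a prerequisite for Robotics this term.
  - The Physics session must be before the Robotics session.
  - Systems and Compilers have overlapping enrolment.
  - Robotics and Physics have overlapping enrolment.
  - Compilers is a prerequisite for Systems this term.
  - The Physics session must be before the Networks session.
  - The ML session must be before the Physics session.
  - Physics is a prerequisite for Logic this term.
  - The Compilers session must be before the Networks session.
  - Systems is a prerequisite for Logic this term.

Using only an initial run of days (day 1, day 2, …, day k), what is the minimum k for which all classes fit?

8

The precedence chain requires at least 3 distinct days.
With at most 1 per day and 8 classes, at least 8 days are needed.
8 works (last occupied day: day 8): for example Networks in day 7, Systems in day 4, ML in day 1, Physics in day 2, Econ in day 8, Robotics in day 6, Compilers in day 3, Logic in day 5.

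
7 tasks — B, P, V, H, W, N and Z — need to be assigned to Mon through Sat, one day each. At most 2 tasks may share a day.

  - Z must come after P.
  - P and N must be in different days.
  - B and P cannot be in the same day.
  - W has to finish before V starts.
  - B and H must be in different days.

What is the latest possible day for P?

Fri

Downstream work caps P at Fri.
P at Fri is achievable: P=Fri; N=Wed; H=Tue; Z=Sat; W=Mon; V=Tue; B=Mon.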